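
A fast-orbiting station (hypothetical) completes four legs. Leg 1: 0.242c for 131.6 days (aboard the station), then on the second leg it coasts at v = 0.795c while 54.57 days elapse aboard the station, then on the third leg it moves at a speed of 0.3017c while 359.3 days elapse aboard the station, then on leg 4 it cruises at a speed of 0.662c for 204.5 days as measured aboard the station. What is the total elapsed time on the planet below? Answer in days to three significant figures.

Δt = 875 days

Leg 1: γ = 1/√(1 − 0.242²) = 1/√0.9414 = 1.031; Δt_1 = 1.031 × 131.6 = 135.6 days.
Leg 2: γ = 1/√(1 − 0.795²) = 1/√0.3680 = 1.649; Δt_2 = 1.649 × 54.57 = 89.96 days.
Leg 3: γ = 1/√(1 − 0.3017²) = 1/√0.9090 = 1.049; Δt_3 = 1.049 × 359.3 = 376.9 days.
Leg 4: γ = 1/√(1 − 0.662²) = 1/√0.5618 = 1.334; Δt_4 = 1.334 × 204.5 = 272.8 days.
Total: 135.6 + 89.96 + 376.9 + 272.8 days.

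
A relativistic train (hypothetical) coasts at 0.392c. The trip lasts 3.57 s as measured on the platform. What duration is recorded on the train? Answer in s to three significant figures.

τ = 3.28 s

γ = 1/√(1 − 0.392²) = 1/√0.8463 = 1.087
The interval measured on the platform is the dilated one; the clock on the train measures the proper time τ = Δt/γ = 3.57/1.087 s.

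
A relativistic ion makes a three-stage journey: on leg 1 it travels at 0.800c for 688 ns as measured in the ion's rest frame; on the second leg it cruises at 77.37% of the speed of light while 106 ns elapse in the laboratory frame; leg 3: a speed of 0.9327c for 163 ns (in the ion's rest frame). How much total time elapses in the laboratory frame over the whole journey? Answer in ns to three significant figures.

Δt = 1700 ns

Leg 1: γ = 1/√(1 − 0.800²) = 5/3 ≈ 1.667; Δt_1 = 1.667 × 688 = 1147 ns.
Leg 2: 106 ns is already measured in the laboratory frame.
Leg 3: γ = 1/√(1 − 0.9327²) = 1/√0.1301 = 2.773; Δt_3 = 2.773 × 163 = 452.0 ns.
Total: 1147 + 106.0 + 452.0 ns.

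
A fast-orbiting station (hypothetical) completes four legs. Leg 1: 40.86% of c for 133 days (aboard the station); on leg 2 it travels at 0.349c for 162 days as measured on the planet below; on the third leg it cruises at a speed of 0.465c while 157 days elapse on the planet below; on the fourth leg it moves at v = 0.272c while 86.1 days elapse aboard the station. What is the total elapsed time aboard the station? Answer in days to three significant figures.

Leg 1: 133 days is already measured aboard the station.
Leg 2: γ = 1/√(1 − 0.349²) = 1/√0.8782 = 1.067; τ_2 = 162/1.067 = 151.8 days.
Leg 3: γ = 1/√(1 − 0.465²) = 1/√0.7838 = 1.130; τ_3 = 157/1.130 = 139.0 days.
Leg 4: 86.1 days is already measured aboard the station.
Total: 133.0 + 151.8 + 139.0 + 86.10 days.

τ = 510 days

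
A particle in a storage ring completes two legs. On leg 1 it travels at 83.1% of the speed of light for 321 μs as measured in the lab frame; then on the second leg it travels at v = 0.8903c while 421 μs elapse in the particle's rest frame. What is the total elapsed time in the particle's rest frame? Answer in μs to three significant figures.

τ = 600 μs

Leg 1: β = 0.831; γ = 1/√(1 − 0.831²) = 1/√0.3094 = 1.798; τ_1 = 321/1.798 = 178.6 μs.
Leg 2: 421 μs is already measured in the particle's rest frame.
Total: 178.6 + 421.0 μs.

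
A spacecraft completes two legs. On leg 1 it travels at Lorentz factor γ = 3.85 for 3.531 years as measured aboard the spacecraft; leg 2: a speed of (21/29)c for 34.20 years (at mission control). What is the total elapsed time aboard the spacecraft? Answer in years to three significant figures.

Leg 1: 3.531 years is already measured aboard the spacecraft.
Leg 2: γ = 1/√(1 − (21/29)²) = 29/20 = 1.450; τ_2 = 34.20/1.450 = 23.59 years.
Total: 3.531 + 23.59 years.

τ = 27.1 years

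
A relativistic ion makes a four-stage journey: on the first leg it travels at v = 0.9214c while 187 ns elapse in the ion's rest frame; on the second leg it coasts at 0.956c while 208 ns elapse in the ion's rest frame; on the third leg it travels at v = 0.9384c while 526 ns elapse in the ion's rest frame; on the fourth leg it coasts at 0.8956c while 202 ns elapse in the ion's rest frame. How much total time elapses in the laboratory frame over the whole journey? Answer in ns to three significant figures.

Δt = 3170 ns

Leg 1: γ = 1/√(1 − 0.9214²) = 1/√0.1510 = 2.573; Δt_1 = 2.573 × 187 = 481.2 ns.
Leg 2: γ = 1/√(1 − 0.956²) = 1/√0.08606 = 3.409; Δt_2 = 3.409 × 208 = 709.0 ns.
Leg 3: γ = 1/√(1 − 0.9384²) = 1/√0.1194 = 2.894; Δt_3 = 2.894 × 526 = 1522 ns.
Leg 4: γ = 1/√(1 − 0.8956²) = 1/√0.1979 = 2.248; Δt_4 = 2.248 × 202 = 454.1 ns.
Total: 481.2 + 709.0 + 1522 + 454.1 ns.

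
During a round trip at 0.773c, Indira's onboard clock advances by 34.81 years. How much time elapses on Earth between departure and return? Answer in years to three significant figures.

γ = 1/√(1 − 0.773²) = 1/√0.4025 = 1.576
Earth-frame duration is the dilated interval: Δt = γτ = 1.576 × 34.81 years.

Δt = 54.9 years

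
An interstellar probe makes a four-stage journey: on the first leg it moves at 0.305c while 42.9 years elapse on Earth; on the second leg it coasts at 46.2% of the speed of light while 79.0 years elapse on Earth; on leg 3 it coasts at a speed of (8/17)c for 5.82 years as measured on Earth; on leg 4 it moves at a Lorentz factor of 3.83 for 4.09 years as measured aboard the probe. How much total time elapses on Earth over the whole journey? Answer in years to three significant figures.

Δt = 143 years

Leg 1: 42.9 years is already measured on Earth.
Leg 2: 79.0 years is already measured on Earth.
Leg 3: 5.82 years is already measured on Earth.
Leg 4: γ = 3.83; Δt_4 = 3.830 × 4.09 = 15.66 years.
Total: 42.90 + 79.00 + 5.820 + 15.66 years.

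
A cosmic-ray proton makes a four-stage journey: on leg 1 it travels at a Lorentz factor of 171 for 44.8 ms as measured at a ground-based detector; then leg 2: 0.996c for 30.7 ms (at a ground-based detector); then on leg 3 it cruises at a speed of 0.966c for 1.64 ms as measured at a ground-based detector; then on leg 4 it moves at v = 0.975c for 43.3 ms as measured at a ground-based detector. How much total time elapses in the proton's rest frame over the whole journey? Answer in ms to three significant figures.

Leg 1: γ = 171; τ_1 = 44.8/171.0 = 0.2620 ms.
Leg 2: γ = 1/√(1 − 0.996²) = 1/√0.007984 = 11.19; τ_2 = 30.7/11.19 = 2.743 ms.
Leg 3: γ = 1/√(1 − 0.966²) = 1/√0.06684 = 3.868; τ_3 = 1.64/3.868 = 0.4240 ms.
Leg 4: γ = 1/√(1 − 0.975²) = 1/√0.04938 = 4.500; τ_4 = 43.3/4.500 = 9.621 ms.
Total: 0.2620 + 2.743 + 0.4240 + 9.621 ms.

τ = 13.1 ms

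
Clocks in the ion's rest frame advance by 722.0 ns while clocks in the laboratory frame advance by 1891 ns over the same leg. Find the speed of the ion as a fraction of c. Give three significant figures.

The proper time is measured in the ion's rest frame (both events occur at the ion's location); Δt is measured in the laboratory frame. γ = Δt/τ = 1891/722.0 = 2.619.
β = √(1 − 1/γ²) = √(1 − 0.1458) = √0.8542

β = 0.924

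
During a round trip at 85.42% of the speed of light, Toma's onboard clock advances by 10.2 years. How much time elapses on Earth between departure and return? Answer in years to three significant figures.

Δt = 19.6 years

β = 0.8542; γ = 1/√(1 − 0.8542²) = 1/√0.2703 = 1.923
Earth-frame duration is the dilated interval: Δt = γτ = 1.923 × 10.2 years.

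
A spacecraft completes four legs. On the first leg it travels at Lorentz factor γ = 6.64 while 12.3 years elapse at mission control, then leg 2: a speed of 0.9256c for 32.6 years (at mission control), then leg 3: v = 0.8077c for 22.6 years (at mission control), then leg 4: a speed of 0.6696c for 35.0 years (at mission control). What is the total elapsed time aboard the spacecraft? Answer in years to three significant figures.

τ = 53.5 years

Leg 1: γ = 6.64; τ_1 = 12.3/6.640 = 1.852 years.
Leg 2: γ = 1/√(1 − 0.9256²) = 1/√0.1433 = 2.642; τ_2 = 32.6/2.642 = 12.34 years.
Leg 3: γ = 1/√(1 − 0.8077²) = 1/√0.3476 = 1.696; τ_3 = 22.6/1.696 = 13.32 years.
Leg 4: γ = 1/√(1 − 0.6696²) = 1/√0.5516 = 1.346; τ_4 = 35.0/1.346 = 26.00 years.
Total: 1.852 + 12.34 + 13.32 + 26.00 years.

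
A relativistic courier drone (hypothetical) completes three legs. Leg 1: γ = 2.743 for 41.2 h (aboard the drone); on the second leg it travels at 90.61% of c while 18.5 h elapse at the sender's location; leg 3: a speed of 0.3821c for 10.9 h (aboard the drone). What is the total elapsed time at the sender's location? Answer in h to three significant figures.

Δt = 143 h

Leg 1: γ = 2.743; Δt_1 = 2.743 × 41.2 = 113.0 h.
Leg 2: 18.5 h is already measured at the sender's location.
Leg 3: γ = 1/√(1 − 0.3821²) = 1/√0.8540 = 1.082; Δt_3 = 1.082 × 10.9 = 11.79 h.
Total: 113.0 + 18.50 + 11.79 h.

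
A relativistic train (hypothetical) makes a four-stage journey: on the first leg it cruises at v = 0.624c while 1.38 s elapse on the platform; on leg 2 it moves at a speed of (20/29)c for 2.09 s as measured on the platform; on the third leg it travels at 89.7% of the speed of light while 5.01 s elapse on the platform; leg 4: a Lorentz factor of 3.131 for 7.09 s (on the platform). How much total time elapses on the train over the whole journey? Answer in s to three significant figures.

Leg 1: γ = 1/√(1 − 0.624²) = 1/√0.6106 = 1.280; τ_1 = 1.38/1.280 = 1.078 s.
Leg 2: γ = 1/√(1 − (20/29)²) = 29/21 ≈ 1.381; τ_2 = 2.09/1.381 = 1.513 s.
Leg 3: β = 0.897; γ = 1/√(1 − 0.897²) = 1/√0.1954 = 2.262; τ_3 = 5.01/2.262 = 2.215 s.
Leg 4: γ = 3.131; τ_4 = 7.09/3.131 = 2.264 s.
Total: 1.078 + 1.513 + 2.215 + 2.264 s.

τ = 7.07 s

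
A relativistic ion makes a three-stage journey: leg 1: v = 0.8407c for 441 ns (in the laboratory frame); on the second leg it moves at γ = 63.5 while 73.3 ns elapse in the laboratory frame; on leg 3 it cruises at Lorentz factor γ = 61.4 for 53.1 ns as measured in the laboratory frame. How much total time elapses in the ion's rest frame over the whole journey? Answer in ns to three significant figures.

Leg 1: γ = 1/√(1 − 0.8407²) = 1/√0.2932 = 1.847; τ_1 = 441/1.847 = 238.8 ns.
Leg 2: γ = 63.5; τ_2 = 73.3/63.50 = 1.154 ns.
Leg 3: γ = 61.4; τ_3 = 53.1/61.40 = 0.8648 ns.
Total: 238.8 + 1.154 + 0.8648 ns.

τ = 241 ns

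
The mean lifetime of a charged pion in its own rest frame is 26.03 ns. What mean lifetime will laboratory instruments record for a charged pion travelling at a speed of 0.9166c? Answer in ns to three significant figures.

γ = 1/√(1 − 0.9166²) = 1/√0.1598 = 2.501
The rest-frame lifetime is the proper time; the lab measures the dilated interval Δt = γτ₀ = 2.501 × 26.03 ns.

Δt = 65.1 ns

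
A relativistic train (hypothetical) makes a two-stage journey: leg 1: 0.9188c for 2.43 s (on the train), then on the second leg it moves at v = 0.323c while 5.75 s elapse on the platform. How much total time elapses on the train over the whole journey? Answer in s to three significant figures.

Leg 1: 2.43 s is already measured on the train.
Leg 2: γ = 1/√(1 − 0.323²) = 1/√0.8957 = 1.057; τ_2 = 5.75/1.057 = 5.442 s.
Total: 2.430 + 5.442 s.

τ = 7.87 s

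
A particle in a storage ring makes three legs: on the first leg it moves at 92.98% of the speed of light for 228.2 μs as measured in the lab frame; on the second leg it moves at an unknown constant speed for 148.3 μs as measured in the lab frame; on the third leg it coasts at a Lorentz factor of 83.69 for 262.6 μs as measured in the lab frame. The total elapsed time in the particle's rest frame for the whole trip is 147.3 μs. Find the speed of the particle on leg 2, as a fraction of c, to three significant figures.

β = 0.914

Leg 1: β = 0.9298; γ = 1/√(1 − 0.9298²) = 1/√0.1355 = 2.717; τ_1 = 228.2/2.717 = 83.99 μs.
Leg 2: speed unknown; τ_2 = 148.3/γ_2.
Leg 3: γ = 83.69; τ_3 = 262.6/83.69 = 3.138 μs.
Total proper time: 83.99 + τ_2 + 3.138 = 147.3, so τ_2 = 147.3 − 87.13 = 60.17 μs.
γ_2 = 148.3/60.17 = 2.465; β = √(1 − 1/γ²) = √0.8354.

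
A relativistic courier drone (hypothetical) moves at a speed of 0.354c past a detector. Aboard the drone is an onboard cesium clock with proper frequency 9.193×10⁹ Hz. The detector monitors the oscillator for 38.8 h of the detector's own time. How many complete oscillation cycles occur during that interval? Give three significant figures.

N = 1.20×10¹⁵

γ = 1/√(1 − 0.354²) = 1/√0.8747 = 1.069
During 38.8 h of lab time, the oscillator's proper time advances by τ = Δt/γ = 38.8/1.069 = 36.29 h = 1.306×10⁵ s.
N = f × τ = 9.193×10⁹ × 1.306×10⁵ = 1.201×10¹⁵.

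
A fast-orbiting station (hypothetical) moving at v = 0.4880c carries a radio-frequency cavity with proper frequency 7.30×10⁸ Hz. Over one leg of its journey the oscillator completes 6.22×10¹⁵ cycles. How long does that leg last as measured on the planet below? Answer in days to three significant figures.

γ = 1/√(1 − 0.4880²) = 1/√0.7619 = 1.146
Proper time for N cycles: τ = N/f = 6.22×10¹⁵/(7.30×10⁸) = 8.521×10⁶ s = 98.62 days.
Lab-frame duration Δt = γτ = 1.146 × 98.62 = 113.0 days.

Δt = 113 days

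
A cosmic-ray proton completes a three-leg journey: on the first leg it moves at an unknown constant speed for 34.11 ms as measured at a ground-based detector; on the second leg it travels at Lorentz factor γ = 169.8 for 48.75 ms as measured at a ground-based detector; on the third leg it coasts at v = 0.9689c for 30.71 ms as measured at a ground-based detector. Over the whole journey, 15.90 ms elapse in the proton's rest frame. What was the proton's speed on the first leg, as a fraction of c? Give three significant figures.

Leg 1: speed unknown; τ_1 = 34.11/γ_1.
Leg 2: γ = 169.8; τ_2 = 48.75/169.8 = 0.2871 ms.
Leg 3: γ = 1/√(1 − 0.9689²) = 1/√0.06123 = 4.041; τ_3 = 30.71/4.041 = 7.599 ms.
Total proper time: τ_1 + 0.2871 + 7.599 = 15.90, so τ_1 = 15.90 − 7.886 = 8.014 ms.
γ_1 = 34.11/8.014 = 4.256; β = √(1 − 1/γ²) = √0.9448.

β = 0.972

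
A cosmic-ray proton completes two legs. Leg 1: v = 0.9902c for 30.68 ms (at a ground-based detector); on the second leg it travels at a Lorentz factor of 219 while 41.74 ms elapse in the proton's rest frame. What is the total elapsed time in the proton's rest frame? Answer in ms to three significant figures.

Leg 1: γ = 1/√(1 − 0.9902²) = 1/√0.01950 = 7.160; τ_1 = 30.68/7.160 = 4.285 ms.
Leg 2: 41.74 ms is already measured in the proton's rest frame.
Total: 4.285 + 41.74 ms.

τ = 46.0 ms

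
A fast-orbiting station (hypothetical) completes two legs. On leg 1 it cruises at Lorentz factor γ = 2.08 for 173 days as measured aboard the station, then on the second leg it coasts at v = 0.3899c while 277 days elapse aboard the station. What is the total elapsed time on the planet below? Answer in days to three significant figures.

Leg 1: γ = 2.08; Δt_1 = 2.080 × 173 = 359.8 days.
Leg 2: γ = 1/√(1 − 0.3899²) = 1/√0.8480 = 1.086; Δt_2 = 1.086 × 277 = 300.8 days.
Total: 359.8 + 300.8 days.

Δt = 661 days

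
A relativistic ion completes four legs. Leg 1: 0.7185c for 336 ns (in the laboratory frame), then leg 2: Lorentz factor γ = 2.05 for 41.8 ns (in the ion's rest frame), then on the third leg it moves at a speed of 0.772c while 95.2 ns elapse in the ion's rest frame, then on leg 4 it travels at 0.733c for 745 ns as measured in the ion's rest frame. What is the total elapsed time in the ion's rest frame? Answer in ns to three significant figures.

Leg 1: γ = 1/√(1 − 0.7185²) = 1/√0.4838 = 1.438; τ_1 = 336/1.438 = 233.7 ns.
Leg 2: 41.8 ns is already measured in the ion's rest frame.
Leg 3: 95.2 ns is already measured in the ion's rest frame.
Leg 4: 745 ns is already measured in the ion's rest frame.
Total: 233.7 + 41.80 + 95.20 + 745.0 ns.

τ = 1120 ns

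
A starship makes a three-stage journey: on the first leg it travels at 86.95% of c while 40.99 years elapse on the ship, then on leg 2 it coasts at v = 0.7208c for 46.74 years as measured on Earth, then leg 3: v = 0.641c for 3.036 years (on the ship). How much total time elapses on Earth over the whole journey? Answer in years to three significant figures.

Δt = 134 years

Leg 1: β = 0.8695; γ = 1/√(1 − 0.8695²) = 1/√0.2440 = 2.025; Δt_1 = 2.025 × 40.99 = 82.99 years.
Leg 2: 46.74 years is already measured on Earth.
Leg 3: γ = 1/√(1 − 0.641²) = 1/√0.5891 = 1.303; Δt_3 = 1.303 × 3.036 = 3.955 years.
Total: 82.99 + 46.74 + 3.955 years.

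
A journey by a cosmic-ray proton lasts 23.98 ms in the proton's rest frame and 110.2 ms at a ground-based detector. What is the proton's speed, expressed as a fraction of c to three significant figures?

v = 0.976c

The proper time is measured in the proton's rest frame (both events occur at the proton's location); Δt is measured at a ground-based detector. γ = Δt/τ = 110.2/23.98 = 4.595.
β = √(1 − 1/γ²) = √(1 − 0.04735) = √0.9526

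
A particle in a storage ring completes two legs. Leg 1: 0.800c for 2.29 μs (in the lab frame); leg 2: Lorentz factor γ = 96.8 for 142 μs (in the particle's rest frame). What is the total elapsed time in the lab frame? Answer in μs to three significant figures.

Δt = 1.37×10⁴ μs

Leg 1: 2.29 μs is already measured in the lab frame.
Leg 2: γ = 96.8; Δt_2 = 96.80 × 142 = 1.375×10⁴ μs.
Total: 2.290 + 1.375×10⁴ μs.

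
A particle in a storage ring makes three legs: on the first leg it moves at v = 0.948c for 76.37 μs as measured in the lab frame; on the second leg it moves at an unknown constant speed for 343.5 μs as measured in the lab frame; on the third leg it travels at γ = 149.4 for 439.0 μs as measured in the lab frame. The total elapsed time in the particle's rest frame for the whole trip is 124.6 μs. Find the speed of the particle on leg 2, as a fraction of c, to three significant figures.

β = 0.959

Leg 1: γ = 1/√(1 − 0.948²) = 1/√0.1013 = 3.142; τ_1 = 76.37/3.142 = 24.31 μs.
Leg 2: speed unknown; τ_2 = 343.5/γ_2.
Leg 3: γ = 149.4; τ_3 = 439.0/149.4 = 2.938 μs.
Total proper time: 24.31 + τ_2 + 2.938 = 124.6, so τ_2 = 124.6 − 27.24 = 97.36 μs.
γ_2 = 343.5/97.36 = 3.528; β = √(1 − 1/γ²) = √0.9197.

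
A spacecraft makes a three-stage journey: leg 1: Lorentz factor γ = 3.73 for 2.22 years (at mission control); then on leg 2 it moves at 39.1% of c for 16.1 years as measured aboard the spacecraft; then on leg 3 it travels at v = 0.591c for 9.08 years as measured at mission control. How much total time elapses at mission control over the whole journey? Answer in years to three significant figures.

Δt = 28.8 years

Leg 1: 2.22 years is already measured at mission control.
Leg 2: β = 0.391; γ = 1/√(1 − 0.391²) = 1/√0.8471 = 1.086; Δt_2 = 1.086 × 16.1 = 17.49 years.
Leg 3: 9.08 years is already measured at mission control.
Total: 2.220 + 17.49 + 9.080 years.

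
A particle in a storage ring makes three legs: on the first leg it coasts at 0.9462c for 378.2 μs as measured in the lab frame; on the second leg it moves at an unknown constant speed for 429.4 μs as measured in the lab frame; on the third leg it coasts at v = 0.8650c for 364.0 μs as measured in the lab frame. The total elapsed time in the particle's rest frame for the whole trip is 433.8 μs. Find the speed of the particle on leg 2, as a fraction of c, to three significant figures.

β = 0.954

Leg 1: γ = 1/√(1 − 0.9462²) = 1/√0.1047 = 3.090; τ_1 = 378.2/3.090 = 122.4 μs.
Leg 2: speed unknown; τ_2 = 429.4/γ_2.
Leg 3: γ = 1/√(1 − 0.8650²) = 1/√0.2518 = 1.993; τ_3 = 364.0/1.993 = 182.6 μs.
Total proper time: 122.4 + τ_2 + 182.6 = 433.8, so τ_2 = 433.8 − 305.0 = 128.8 μs.
γ_2 = 429.4/128.8 = 3.334; β = √(1 − 1/γ²) = √0.9101.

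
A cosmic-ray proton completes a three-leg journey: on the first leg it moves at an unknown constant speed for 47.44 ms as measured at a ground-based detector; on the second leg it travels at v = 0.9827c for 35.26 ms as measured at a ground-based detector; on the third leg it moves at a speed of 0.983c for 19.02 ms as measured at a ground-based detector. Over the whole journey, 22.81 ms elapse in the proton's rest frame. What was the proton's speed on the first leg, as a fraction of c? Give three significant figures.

Leg 1: speed unknown; τ_1 = 47.44/γ_1.
Leg 2: γ = 1/√(1 − 0.9827²) = 1/√0.03430 = 5.399; τ_2 = 35.26/5.399 = 6.530 ms.
Leg 3: γ = 1/√(1 − 0.983²) = 1/√0.03371 = 5.446; τ_3 = 19.02/5.446 = 3.492 ms.
Total proper time: τ_1 + 6.530 + 3.492 = 22.81, so τ_1 = 22.81 − 10.02 = 12.79 ms.
γ_1 = 47.44/12.79 = 3.710; β = √(1 − 1/γ²) = √0.9273.

β = 0.963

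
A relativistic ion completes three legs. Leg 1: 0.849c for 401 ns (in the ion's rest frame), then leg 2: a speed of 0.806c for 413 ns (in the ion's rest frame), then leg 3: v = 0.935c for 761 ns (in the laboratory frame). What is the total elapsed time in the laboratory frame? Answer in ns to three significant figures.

Leg 1: γ = 1/√(1 − 0.849²) = 1/√0.2792 = 1.893; Δt_1 = 1.893 × 401 = 758.9 ns.
Leg 2: γ = 1/√(1 − 0.806²) = 1/√0.3504 = 1.689; Δt_2 = 1.689 × 413 = 697.7 ns.
Leg 3: 761 ns is already measured in the laboratory frame.
Total: 758.9 + 697.7 + 761.0 ns.

Δt = 2220 ns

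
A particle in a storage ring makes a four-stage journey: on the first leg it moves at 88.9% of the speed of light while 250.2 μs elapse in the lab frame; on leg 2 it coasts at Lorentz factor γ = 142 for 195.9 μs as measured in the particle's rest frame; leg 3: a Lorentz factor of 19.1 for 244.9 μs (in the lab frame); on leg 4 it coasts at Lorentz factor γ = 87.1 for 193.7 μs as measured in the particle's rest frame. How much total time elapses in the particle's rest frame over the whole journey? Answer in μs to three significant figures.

τ = 517 μs

Leg 1: β = 0.889; γ = 1/√(1 − 0.889²) = 1/√0.2097 = 2.184; τ_1 = 250.2/2.184 = 114.6 μs.
Leg 2: 195.9 μs is already measured in the particle's rest frame.
Leg 3: γ = 19.1; τ_3 = 244.9/19.10 = 12.82 μs.
Leg 4: 193.7 μs is already measured in the particle's rest frame.
Total: 114.6 + 195.9 + 12.82 + 193.7 μs.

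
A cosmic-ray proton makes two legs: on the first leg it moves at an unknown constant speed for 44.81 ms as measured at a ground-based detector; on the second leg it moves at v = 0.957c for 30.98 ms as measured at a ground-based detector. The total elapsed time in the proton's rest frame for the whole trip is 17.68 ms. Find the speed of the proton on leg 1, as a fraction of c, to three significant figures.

β = 0.981

Leg 1: speed unknown; τ_1 = 44.81/γ_1.
Leg 2: γ = 1/√(1 − 0.957²) = 1/√0.08415 = 3.447; τ_2 = 30.98/3.447 = 8.987 ms.
Total proper time: τ_1 + 8.987 = 17.68, so τ_1 = 17.68 − 8.987 = 8.693 ms.
γ_1 = 44.81/8.693 = 5.155; β = √(1 − 1/γ²) = √0.9624.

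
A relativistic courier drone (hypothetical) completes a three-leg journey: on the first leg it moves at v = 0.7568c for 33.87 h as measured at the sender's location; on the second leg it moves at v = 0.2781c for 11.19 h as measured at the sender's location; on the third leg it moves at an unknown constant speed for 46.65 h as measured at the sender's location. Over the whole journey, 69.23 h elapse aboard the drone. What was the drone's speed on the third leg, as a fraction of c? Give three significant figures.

Leg 1: γ = 1/√(1 − 0.7568²) = 1/√0.4273 = 1.530; τ_1 = 33.87/1.530 = 22.14 h.
Leg 2: γ = 1/√(1 − 0.2781²) = 1/√0.9227 = 1.041; τ_2 = 11.19/1.041 = 10.75 h.
Leg 3: speed unknown; τ_3 = 46.65/γ_3.
Total proper time: 22.14 + 10.75 + τ_3 = 69.23, so τ_3 = 69.23 − 32.89 = 36.34 h.
γ_3 = 46.65/36.34 = 1.284; β = √(1 − 1/γ²) = √0.3931.

β = 0.627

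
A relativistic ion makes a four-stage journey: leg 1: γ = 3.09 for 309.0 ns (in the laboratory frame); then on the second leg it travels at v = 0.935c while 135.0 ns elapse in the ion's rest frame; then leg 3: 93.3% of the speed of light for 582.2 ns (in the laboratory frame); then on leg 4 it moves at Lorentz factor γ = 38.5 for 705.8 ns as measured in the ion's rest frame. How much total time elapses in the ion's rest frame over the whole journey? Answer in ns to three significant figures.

Leg 1: γ = 3.09; τ_1 = 309.0/3.090 = 100.0 ns.
Leg 2: 135.0 ns is already measured in the ion's rest frame.
Leg 3: β = 0.933; γ = 1/√(1 − 0.933²) = 1/√0.1295 = 2.779; τ_3 = 582.2/2.779 = 209.5 ns.
Leg 4: 705.8 ns is already measured in the ion's rest frame.
Total: 100.0 + 135.0 + 209.5 + 705.8 ns.

τ = 1150 ns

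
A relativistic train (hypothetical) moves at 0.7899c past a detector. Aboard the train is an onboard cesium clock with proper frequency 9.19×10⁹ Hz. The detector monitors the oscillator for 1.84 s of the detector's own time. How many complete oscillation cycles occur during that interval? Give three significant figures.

γ = 1/√(1 − 0.7899²) = 1/√0.3761 = 1.631
During 1.84 s of lab time, the oscillator's proper time advances by τ = Δt/γ = 1.84/1.631 = 1.128 s = 1.128×10⁰ s.
N = f × τ = 9.19×10⁹ × 1.128×10⁰ = 1.037×10¹⁰.

N = 1.04×10¹⁰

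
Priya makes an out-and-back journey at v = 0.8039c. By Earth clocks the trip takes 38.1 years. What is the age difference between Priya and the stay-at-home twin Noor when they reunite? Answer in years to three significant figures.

γ = 1/√(1 − 0.8039²) = 1/√0.3537 = 1.681
Priya's elapsed proper time: τ = 38.1/1.681 = 22.66 years.
Age gap = Δt − τ = 38.1 − 22.66 years.

Δt − τ = 15.4 years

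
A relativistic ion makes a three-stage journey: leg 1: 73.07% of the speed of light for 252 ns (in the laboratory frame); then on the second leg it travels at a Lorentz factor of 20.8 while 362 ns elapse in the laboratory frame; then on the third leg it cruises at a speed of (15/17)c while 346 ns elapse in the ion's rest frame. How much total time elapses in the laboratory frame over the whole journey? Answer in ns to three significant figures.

Δt = 1350 ns

Leg 1: 252 ns is already measured in the laboratory frame.
Leg 2: 362 ns is already measured in the laboratory frame.
Leg 3: γ = 1/√(1 − (15/17)²) = 17/8 = 2.125; Δt_3 = 2.125 × 346 = 735.2 ns.
Total: 252.0 + 362.0 + 735.2 ns.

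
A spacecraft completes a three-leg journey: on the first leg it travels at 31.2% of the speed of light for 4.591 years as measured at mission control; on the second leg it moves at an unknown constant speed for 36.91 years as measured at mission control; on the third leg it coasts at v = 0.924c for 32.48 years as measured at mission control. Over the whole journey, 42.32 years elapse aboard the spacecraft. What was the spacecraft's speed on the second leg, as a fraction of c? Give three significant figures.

β = 0.722

Leg 1: β = 0.312; γ = 1/√(1 − 0.312²) = 1/√0.9027 = 1.053; τ_1 = 4.591/1.053 = 4.362 years.
Leg 2: speed unknown; τ_2 = 36.91/γ_2.
Leg 3: γ = 1/√(1 − 0.924²) = 1/√0.1462 = 2.615; τ_3 = 32.48/2.615 = 12.42 years.
Total proper time: 4.362 + τ_2 + 12.42 = 42.32, so τ_2 = 42.32 − 16.78 = 25.54 years.
γ_2 = 36.91/25.54 = 1.445; β = √(1 − 1/γ²) = √0.5213.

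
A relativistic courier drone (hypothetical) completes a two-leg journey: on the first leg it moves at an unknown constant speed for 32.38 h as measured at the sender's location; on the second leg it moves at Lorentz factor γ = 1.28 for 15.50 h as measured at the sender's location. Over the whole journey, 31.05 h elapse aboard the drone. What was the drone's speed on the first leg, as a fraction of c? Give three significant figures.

β = 0.811

Leg 1: speed unknown; τ_1 = 32.38/γ_1.
Leg 2: γ = 1.28; τ_2 = 15.50/1.280 = 12.11 h.
Total proper time: τ_1 + 12.11 = 31.05, so τ_1 = 31.05 − 12.11 = 18.94 h.
γ_1 = 32.38/18.94 = 1.710; β = √(1 − 1/γ²) = √0.6578.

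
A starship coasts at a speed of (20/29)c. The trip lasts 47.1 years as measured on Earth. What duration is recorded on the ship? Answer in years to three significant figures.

τ = 34.1 years

γ = 1/√(1 − (20/29)²) = 29/21 ≈ 1.381
The interval measured on Earth is the dilated one; the clock on the ship measures the proper time τ = Δt/γ = 47.1/1.381 years.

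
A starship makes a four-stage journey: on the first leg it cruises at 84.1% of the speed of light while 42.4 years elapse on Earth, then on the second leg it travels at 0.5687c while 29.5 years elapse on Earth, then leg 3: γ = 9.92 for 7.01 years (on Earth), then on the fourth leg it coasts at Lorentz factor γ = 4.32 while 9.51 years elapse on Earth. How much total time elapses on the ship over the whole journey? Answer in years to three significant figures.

τ = 50.1 years

Leg 1: β = 0.841; γ = 1/√(1 − 0.841²) = 1/√0.2927 = 1.848; τ_1 = 42.4/1.848 = 22.94 years.
Leg 2: γ = 1/√(1 − 0.5687²) = 1/√0.6766 = 1.216; τ_2 = 29.5/1.216 = 24.27 years.
Leg 3: γ = 9.92; τ_3 = 7.01/9.920 = 0.7067 years.
Leg 4: γ = 4.32; τ_4 = 9.51/4.320 = 2.201 years.
Total: 22.94 + 24.27 + 0.7067 + 2.201 years.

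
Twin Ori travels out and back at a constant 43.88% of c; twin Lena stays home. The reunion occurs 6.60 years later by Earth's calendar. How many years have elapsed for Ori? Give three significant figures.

τ = 5.93 years

β = 0.4388; γ = 1/√(1 − 0.4388²) = 1/√0.8075 = 1.113
Ori's clock measures proper time along the trip: τ = Δt/γ = 6.60/1.113 years.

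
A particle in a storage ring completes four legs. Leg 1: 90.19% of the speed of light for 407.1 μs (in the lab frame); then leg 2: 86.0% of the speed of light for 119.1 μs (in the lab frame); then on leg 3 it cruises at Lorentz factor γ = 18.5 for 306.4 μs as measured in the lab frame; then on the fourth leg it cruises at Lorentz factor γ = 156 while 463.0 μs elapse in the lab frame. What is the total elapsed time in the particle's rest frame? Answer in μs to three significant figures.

Leg 1: β = 0.9019; γ = 1/√(1 − 0.9019²) = 1/√0.1866 = 2.315; τ_1 = 407.1/2.315 = 175.8 μs.
Leg 2: β = 0.860; γ = 1/√(1 − 0.860²) = 1/√0.2604 = 1.960; τ_2 = 119.1/1.960 = 60.78 μs.
Leg 3: γ = 18.5; τ_3 = 306.4/18.50 = 16.56 μs.
Leg 4: γ = 156; τ_4 = 463.0/156.0 = 2.968 μs.
Total: 175.8 + 60.78 + 16.56 + 2.968 μs.

τ = 256 μs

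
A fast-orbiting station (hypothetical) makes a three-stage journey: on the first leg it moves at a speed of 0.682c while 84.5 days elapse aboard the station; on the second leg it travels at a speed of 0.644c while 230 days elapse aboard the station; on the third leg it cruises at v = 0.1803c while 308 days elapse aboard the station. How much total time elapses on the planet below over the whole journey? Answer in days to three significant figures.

Δt = 729 days

Leg 1: γ = 1/√(1 − 0.682²) = 1/√0.5349 = 1.367; Δt_1 = 1.367 × 84.5 = 115.5 days.
Leg 2: γ = 1/√(1 − 0.644²) = 1/√0.5853 = 1.307; Δt_2 = 1.307 × 230 = 300.6 days.
Leg 3: γ = 1/√(1 − 0.1803²) = 1/√0.9675 = 1.017; Δt_3 = 1.017 × 308 = 313.1 days.
Total: 115.5 + 300.6 + 313.1 days.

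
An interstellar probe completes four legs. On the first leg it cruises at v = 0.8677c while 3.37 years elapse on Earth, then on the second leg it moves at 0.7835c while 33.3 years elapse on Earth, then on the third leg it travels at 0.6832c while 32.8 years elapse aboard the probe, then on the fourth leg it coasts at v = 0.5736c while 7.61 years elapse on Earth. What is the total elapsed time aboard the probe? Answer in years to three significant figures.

τ = 61.4 years

Leg 1: γ = 1/√(1 − 0.8677²) = 1/√0.2471 = 2.012; τ_1 = 3.37/2.012 = 1.675 years.
Leg 2: γ = 1/√(1 − 0.7835²) = 1/√0.3861 = 1.609; τ_2 = 33.3/1.609 = 20.69 years.
Leg 3: 32.8 years is already measured aboard the probe.
Leg 4: γ = 1/√(1 − 0.5736²) = 1/√0.6710 = 1.221; τ_4 = 7.61/1.221 = 6.234 years.
Total: 1.675 + 20.69 + 32.80 + 6.234 years.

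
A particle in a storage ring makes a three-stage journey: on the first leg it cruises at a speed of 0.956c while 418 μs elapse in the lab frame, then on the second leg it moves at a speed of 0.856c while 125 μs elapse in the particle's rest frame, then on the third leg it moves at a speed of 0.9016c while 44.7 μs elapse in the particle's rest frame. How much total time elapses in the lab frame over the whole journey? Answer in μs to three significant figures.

Leg 1: 418 μs is already measured in the lab frame.
Leg 2: γ = 1/√(1 − 0.856²) = 1/√0.2673 = 1.934; Δt_2 = 1.934 × 125 = 241.8 μs.
Leg 3: γ = 1/√(1 − 0.9016²) = 1/√0.1871 = 2.312; Δt_3 = 2.312 × 44.7 = 103.3 μs.
Total: 418.0 + 241.8 + 103.3 μs.

Δt = 763 μs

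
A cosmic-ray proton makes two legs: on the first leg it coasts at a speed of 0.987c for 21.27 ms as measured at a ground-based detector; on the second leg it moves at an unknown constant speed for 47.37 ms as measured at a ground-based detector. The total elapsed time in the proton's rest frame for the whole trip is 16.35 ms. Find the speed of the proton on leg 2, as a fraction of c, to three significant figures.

Leg 1: γ = 1/√(1 − 0.987²) = 1/√0.02583 = 6.222; τ_1 = 21.27/6.222 = 3.419 ms.
Leg 2: speed unknown; τ_2 = 47.37/γ_2.
Total proper time: 3.419 + τ_2 = 16.35, so τ_2 = 16.35 − 3.419 = 12.93 ms.
γ_2 = 47.37/12.93 = 3.663; β = √(1 − 1/γ²) = √0.9255.

β = 0.962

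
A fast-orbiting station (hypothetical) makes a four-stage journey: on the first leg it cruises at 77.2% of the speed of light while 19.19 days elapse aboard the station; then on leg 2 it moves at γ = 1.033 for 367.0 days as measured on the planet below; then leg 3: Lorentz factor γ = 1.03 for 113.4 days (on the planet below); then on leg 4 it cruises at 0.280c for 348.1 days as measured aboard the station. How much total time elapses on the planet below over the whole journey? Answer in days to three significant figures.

Leg 1: β = 0.772; γ = 1/√(1 − 0.772²) = 1/√0.4040 = 1.573; Δt_1 = 1.573 × 19.19 = 30.19 days.
Leg 2: 367.0 days is already measured on the planet below.
Leg 3: 113.4 days is already measured on the planet below.
Leg 4: γ = 1/√(1 − 0.280²) = 25/24 ≈ 1.042; Δt_4 = 1.042 × 348.1 = 362.6 days.
Total: 30.19 + 367.0 + 113.4 + 362.6 days.

Δt = 873 days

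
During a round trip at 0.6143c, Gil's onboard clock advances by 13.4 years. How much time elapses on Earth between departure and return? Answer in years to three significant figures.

γ = 1/√(1 − 0.6143²) = 1/√0.6226 = 1.267
Earth-frame duration is the dilated interval: Δt = γτ = 1.267 × 13.4 years.

Δt = 17.0 years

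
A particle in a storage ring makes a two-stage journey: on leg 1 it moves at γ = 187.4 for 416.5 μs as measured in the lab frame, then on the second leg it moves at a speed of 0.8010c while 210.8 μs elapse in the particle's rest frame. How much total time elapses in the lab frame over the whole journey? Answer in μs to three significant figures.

Δt = 769 μs

Leg 1: 416.5 μs is already measured in the lab frame.
Leg 2: γ = 1/√(1 − 0.8010²) = 1/√0.3584 = 1.670; Δt_2 = 1.670 × 210.8 = 352.1 μs.
Total: 416.5 + 352.1 μs.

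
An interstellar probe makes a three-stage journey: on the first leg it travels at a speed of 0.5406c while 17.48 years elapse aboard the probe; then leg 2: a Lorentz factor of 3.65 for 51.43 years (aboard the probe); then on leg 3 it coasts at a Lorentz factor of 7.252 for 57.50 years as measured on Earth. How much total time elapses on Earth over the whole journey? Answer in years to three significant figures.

Δt = 266 years

Leg 1: γ = 1/√(1 − 0.5406²) = 1/√0.7078 = 1.189; Δt_1 = 1.189 × 17.48 = 20.78 years.
Leg 2: γ = 3.65; Δt_2 = 3.650 × 51.43 = 187.7 years.
Leg 3: 57.50 years is already measured on Earth.
Total: 20.78 + 187.7 + 57.50 years.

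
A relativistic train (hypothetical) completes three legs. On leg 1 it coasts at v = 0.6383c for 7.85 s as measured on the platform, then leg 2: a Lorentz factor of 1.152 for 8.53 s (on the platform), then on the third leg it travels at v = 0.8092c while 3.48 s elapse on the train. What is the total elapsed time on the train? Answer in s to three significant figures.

τ = 16.9 s

Leg 1: γ = 1/√(1 − 0.6383²) = 1/√0.5926 = 1.299; τ_1 = 7.85/1.299 = 6.043 s.
Leg 2: γ = 1.152; τ_2 = 8.53/1.152 = 7.405 s.
Leg 3: 3.48 s is already measured on the train.
Total: 6.043 + 7.405 + 3.480 s.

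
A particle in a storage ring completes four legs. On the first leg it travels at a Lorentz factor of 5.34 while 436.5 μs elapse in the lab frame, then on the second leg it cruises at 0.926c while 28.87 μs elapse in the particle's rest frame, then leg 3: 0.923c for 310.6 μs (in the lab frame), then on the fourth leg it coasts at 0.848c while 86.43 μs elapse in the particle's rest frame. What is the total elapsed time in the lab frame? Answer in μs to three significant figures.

Δt = 987 μs

Leg 1: 436.5 μs is already measured in the lab frame.
Leg 2: γ = 1/√(1 − 0.926²) = 1/√0.1425 = 2.649; Δt_2 = 2.649 × 28.87 = 76.47 μs.
Leg 3: 310.6 μs is already measured in the lab frame.
Leg 4: γ = 1/√(1 − 0.848²) = 1/√0.2809 = 1.887; Δt_4 = 1.887 × 86.43 = 163.1 μs.
Total: 436.5 + 76.47 + 310.6 + 163.1 μs.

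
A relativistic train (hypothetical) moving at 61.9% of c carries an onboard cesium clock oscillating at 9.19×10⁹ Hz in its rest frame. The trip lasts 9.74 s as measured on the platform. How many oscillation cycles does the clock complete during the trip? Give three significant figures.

β = 0.619; γ = 1/√(1 − 0.619²) = 1/√0.6168 = 1.273
The oscillator's own cycle count is N = f × τ where τ is the proper time on the train. τ = Δt/γ = 9.74/1.273 = 7.650 s = 7.650×10⁰ s.
N = 9.19×10⁹ × 7.650×10⁰ = 7.030×10¹⁰.

N = 7.03×10¹⁰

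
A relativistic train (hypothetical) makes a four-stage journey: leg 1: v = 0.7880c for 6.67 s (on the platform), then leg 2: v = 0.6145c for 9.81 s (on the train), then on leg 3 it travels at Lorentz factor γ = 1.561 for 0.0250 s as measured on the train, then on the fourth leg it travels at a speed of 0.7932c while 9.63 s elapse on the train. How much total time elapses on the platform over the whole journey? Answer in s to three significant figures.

Δt = 35.0 s

Leg 1: 6.67 s is already measured on the platform.
Leg 2: γ = 1/√(1 − 0.6145²) = 1/√0.6224 = 1.268; Δt_2 = 1.268 × 9.81 = 12.43 s.
Leg 3: γ = 1.561; Δt_3 = 1.561 × 0.0250 = 0.03903 s.
Leg 4: γ = 1/√(1 − 0.7932²) = 1/√0.3708 = 1.642; Δt_4 = 1.642 × 9.63 = 15.81 s.
Total: 6.670 + 12.43 + 0.03903 + 15.81 s.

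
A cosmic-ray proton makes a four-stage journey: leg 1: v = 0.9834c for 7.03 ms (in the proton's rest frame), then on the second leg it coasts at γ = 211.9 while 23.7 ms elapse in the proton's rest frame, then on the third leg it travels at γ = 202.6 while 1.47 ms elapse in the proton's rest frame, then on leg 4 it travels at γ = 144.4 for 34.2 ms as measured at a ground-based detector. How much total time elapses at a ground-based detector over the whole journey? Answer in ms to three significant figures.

Δt = 5390 ms

Leg 1: γ = 1/√(1 − 0.9834²) = 1/√0.03292 = 5.511; Δt_1 = 5.511 × 7.03 = 38.74 ms.
Leg 2: γ = 211.9; Δt_2 = 211.9 × 23.7 = 5022 ms.
Leg 3: γ = 202.6; Δt_3 = 202.6 × 1.47 = 297.8 ms.
Leg 4: 34.2 ms is already measured at a ground-based detector.
Total: 38.74 + 5022 + 297.8 + 34.20 ms.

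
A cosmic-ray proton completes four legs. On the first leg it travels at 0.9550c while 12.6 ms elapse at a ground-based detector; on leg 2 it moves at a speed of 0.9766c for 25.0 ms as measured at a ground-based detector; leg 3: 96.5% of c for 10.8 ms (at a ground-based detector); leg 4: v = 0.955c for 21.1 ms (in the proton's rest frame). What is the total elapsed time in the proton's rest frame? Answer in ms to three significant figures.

Leg 1: γ = 1/√(1 − 0.9550²) = 1/√0.08798 = 3.371; τ_1 = 12.6/3.371 = 3.737 ms.
Leg 2: γ = 1/√(1 − 0.9766²) = 1/√0.04625 = 4.650; τ_2 = 25.0/4.650 = 5.377 ms.
Leg 3: β = 0.965; γ = 1/√(1 − 0.965²) = 1/√0.06878 = 3.813; τ_3 = 10.8/3.813 = 2.832 ms.
Leg 4: 21.1 ms is already measured in the proton's rest frame.
Total: 3.737 + 5.377 + 2.832 + 21.10 ms.

τ = 33.0 ms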